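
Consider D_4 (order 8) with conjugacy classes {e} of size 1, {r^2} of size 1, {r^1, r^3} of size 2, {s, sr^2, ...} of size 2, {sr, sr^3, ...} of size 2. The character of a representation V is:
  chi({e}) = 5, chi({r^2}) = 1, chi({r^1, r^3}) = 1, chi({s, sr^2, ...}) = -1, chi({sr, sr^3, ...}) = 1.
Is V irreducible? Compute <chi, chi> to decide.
Not irreducible (reducible): <chi, chi> = 4 > 1.

Argument: <chi, chi> = (1/|G|) sum_C |C| * |chi(C)|^2 = (1/8)[1*|5|^2 + 1*|1|^2 + 2*|1|^2 + 2*|-1|^2 + 2*|1|^2]
  = (1/8)[(25) + (1) + (2) + (2) + (2)] = 32/8 = 4.
A character is irreducible iff <chi, chi> = 1, so this representation is reducible.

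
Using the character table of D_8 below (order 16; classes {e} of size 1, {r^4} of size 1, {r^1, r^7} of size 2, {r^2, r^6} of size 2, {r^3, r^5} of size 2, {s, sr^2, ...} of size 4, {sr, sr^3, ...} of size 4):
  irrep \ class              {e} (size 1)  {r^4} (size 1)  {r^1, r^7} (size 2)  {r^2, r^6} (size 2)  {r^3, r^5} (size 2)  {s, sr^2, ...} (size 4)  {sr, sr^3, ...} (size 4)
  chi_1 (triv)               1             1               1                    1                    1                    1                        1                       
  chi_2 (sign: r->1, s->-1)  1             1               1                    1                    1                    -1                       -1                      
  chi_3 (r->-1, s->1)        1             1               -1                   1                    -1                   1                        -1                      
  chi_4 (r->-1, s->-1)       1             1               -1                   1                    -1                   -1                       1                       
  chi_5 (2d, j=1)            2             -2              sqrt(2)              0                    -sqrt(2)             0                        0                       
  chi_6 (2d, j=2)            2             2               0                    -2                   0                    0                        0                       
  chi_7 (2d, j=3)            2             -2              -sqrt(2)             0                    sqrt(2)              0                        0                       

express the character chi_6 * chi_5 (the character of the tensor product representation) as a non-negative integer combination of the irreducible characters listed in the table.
chi_6 tensor chi_5 = chi_5 + chi_7 (all other irreducibles have multiplicity 0).

Derivation: The character of a tensor product is the pointwise product (chi_6 * chi_5)(C) = chi_6(C) * chi_5(C):
  {e}: (2)*(2), {r^4}: (2)*(-2), {r^1, r^7}: (0)*(sqrt(2)), {r^2, r^6}: (-2)*(0), {r^3, r^5}: (0)*(-sqrt(2)), {s, sr^2, ...}: (0)*(0), {sr, sr^3, ...}: (0)*(0)
so (chi_6 * chi_5) takes values
  {e} -> 4, {r^4} -> -4, {r^1, r^7} -> 0, {r^2, r^6} -> 0, {r^3, r^5} -> 0, {s, sr^2, ...} -> 0, {sr, sr^3, ...} -> 0.
Now take the inner product of this character with each irreducible chi from the table, <chi_6*chi_5, chi> = (1/16) sum_C |C| (chi_6*chi_5)(C) conj(chi(C)):
  <chi_6*chi_5, chi_1> = (1/16)[1*(4)*conj(1) + 1*(-4)*conj(1) + 2*(0)*conj(1) + 2*(0)*conj(1) + 2*(0)*conj(1) + 4*(0)*conj(1) + 4*(0)*conj(1)]
      = (1/16)[(4) + (-4) + (0) + (0) + (0) + (0) + (0)] = 0/16 = 0
  <chi_6*chi_5, chi_2> = (1/16)[1*(4)*conj(1) + 1*(-4)*conj(1) + 2*(0)*conj(1) + 2*(0)*conj(1) + 2*(0)*conj(1) + 4*(0)*conj(-1) + 4*(0)*conj(-1)]
      = (1/16)[(4) + (-4) + (0) + (0) + (0) + (0) + (0)] = 0/16 = 0
  <chi_6*chi_5, chi_3> = (1/16)[1*(4)*conj(1) + 1*(-4)*conj(1) + 2*(0)*conj(-1) + 2*(0)*conj(1) + 2*(0)*conj(-1) + 4*(0)*conj(1) + 4*(0)*conj(-1)]
      = (1/16)[(4) + (-4) + (0) + (0) + (0) + (0) + (0)] = 0/16 = 0
  <chi_6*chi_5, chi_4> = (1/16)[1*(4)*conj(1) + 1*(-4)*conj(1) + 2*(0)*conj(-1) + 2*(0)*conj(1) + 2*(0)*conj(-1) + 4*(0)*conj(-1) + 4*(0)*conj(1)]
      = (1/16)[(4) + (-4) + (0) + (0) + (0) + (0) + (0)] = 0/16 = 0
  <chi_6*chi_5, chi_5> = (1/16)[1*(4)*conj(2) + 1*(-4)*conj(-2) + 2*(0)*conj(sqrt(2)) + 2*(0)*conj(0) + 2*(0)*conj(-sqrt(2)) + 4*(0)*conj(0) + 4*(0)*conj(0)]
      = (1/16)[(8) + (8) + (0) + (0) + (0) + (0) + (0)] = 16/16 = 1
  <chi_6*chi_5, chi_6> = (1/16)[1*(4)*conj(2) + 1*(-4)*conj(2) + 2*(0)*conj(0) + 2*(0)*conj(-2) + 2*(0)*conj(0) + 4*(0)*conj(0) + 4*(0)*conj(0)]
      = (1/16)[(8) + (-8) + (0) + (0) + (0) + (0) + (0)] = 0/16 = 0
  <chi_6*chi_5, chi_7> = (1/16)[1*(4)*conj(2) + 1*(-4)*conj(-2) + 2*(0)*conj(-sqrt(2)) + 2*(0)*conj(0) + 2*(0)*conj(sqrt(2)) + 4*(0)*conj(0) + 4*(0)*conj(0)]
      = (1/16)[(8) + (8) + (0) + (0) + (0) + (0) + (0)] = 16/16 = 1
Hence the multiplicities are chi_5: 1, chi_7: 1. Dimension check: dim(chi_6)*dim(chi_5) = 2*2 = 4 and sum (mult * dim) = 1*2 + 1*2 = 4.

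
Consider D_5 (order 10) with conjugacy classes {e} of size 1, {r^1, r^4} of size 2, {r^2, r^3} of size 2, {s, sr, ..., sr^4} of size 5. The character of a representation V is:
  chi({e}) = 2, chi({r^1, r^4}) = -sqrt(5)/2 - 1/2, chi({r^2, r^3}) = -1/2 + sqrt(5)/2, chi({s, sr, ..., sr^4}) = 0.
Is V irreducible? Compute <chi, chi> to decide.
Irreducible: <chi, chi> = 1.

Justification: <chi, chi> = (1/|G|) sum_C |C| * |chi(C)|^2 = (1/10)[1*|2|^2 + 2*|-sqrt(5)/2 - 1/2|^2 + 2*|-1/2 + sqrt(5)/2|^2 + 5*|0|^2]
  = (1/10)[(4) + (sqrt(5) + 3) + (3 - sqrt(5)) + (0)] = 10/10 = 1.
A character is irreducible iff <chi, chi> = 1, so this representation is irreducible.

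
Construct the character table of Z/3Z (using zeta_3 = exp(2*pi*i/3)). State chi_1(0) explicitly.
Character table of Z/3Z (irreps indexed chi_0,...,chi_2 with chi_k(m) = zeta_3^(k*m), zeta_3 = exp(2*pi*i/3)):
  irrep \ class  {0} (size 1)  {1} (size 1)    {2} (size 1)  
  chi_0          1             1               1             
  chi_1          1             exp(2*I*pi/3)   exp(-2*I*pi/3)
  chi_2          1             exp(-2*I*pi/3)  exp(2*I*pi/3) 

Spot check: chi_1(0) = zeta_3^(1*0) = zeta_3^0 = 1.

Explanation: Z/3Z is abelian, so all 3 irreducible complex representations are 1-dimensional. They are given by chi_k(m) = zeta_3^(k*m) for k = 0,...,2. Row orthogonality: sum_m chi_k(m) conj(chi_l(m)) = 3 * [k = l].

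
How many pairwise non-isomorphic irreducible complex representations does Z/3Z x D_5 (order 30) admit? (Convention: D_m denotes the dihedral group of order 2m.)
12

Justification: The number of irreducible complex representations of a finite group equals its number of conjugacy classes. For a direct product, #classes(G x H) = #classes(G) * #classes(H). Z/3Z has 3 classes (abelian), D_5 has 4 classes, so 3 * 4 = 12, so Z/3Z x D_5 (order 30) has exactly 12 irreducible complex representations.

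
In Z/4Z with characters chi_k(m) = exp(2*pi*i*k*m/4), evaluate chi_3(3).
chi_3(3) = zeta_4^9 = I

Justification: chi_3(3) = zeta_4^(3*3) = zeta_4^9. Since zeta_4^4 = 1, this equals zeta_4^1 = exp(2*pi*i*1/4) = I.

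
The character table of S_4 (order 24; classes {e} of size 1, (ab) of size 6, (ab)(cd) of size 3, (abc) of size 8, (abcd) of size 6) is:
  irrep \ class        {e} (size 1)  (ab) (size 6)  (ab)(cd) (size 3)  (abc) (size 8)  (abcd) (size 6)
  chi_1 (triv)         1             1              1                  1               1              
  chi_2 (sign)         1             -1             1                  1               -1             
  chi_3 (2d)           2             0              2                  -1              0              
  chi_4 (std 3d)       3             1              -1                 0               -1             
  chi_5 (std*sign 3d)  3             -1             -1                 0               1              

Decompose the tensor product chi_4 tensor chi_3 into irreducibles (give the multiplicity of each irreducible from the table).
chi_4 tensor chi_3 = chi_4 + chi_5 (all other irreducibles have multiplicity 0).

Working: The character of a tensor product is the pointwise product (chi_4 * chi_3)(C) = chi_4(C) * chi_3(C):
  {e}: (3)*(2), (ab): (1)*(0), (ab)(cd): (-1)*(2), (abc): (0)*(-1), (abcd): (-1)*(0)
so (chi_4 * chi_3) takes values
  {e} -> 6, (ab) -> 0, (ab)(cd) -> -2, (abc) -> 0, (abcd) -> 0.
Now take the inner product of this character with each irreducible chi from the table, <chi_4*chi_3, chi> = (1/24) sum_C |C| (chi_4*chi_3)(C) conj(chi(C)):
  <chi_4*chi_3, chi_1> = (1/24)[1*(6)*conj(1) + 6*(0)*conj(1) + 3*(-2)*conj(1) + 8*(0)*conj(1) + 6*(0)*conj(1)]
      = (1/24)[(6) + (0) + (-6) + (0) + (0)] = 0/24 = 0
  <chi_4*chi_3, chi_2> = (1/24)[1*(6)*conj(1) + 6*(0)*conj(-1) + 3*(-2)*conj(1) + 8*(0)*conj(1) + 6*(0)*conj(-1)]
      = (1/24)[(6) + (0) + (-6) + (0) + (0)] = 0/24 = 0
  <chi_4*chi_3, chi_3> = (1/24)[1*(6)*conj(2) + 6*(0)*conj(0) + 3*(-2)*conj(2) + 8*(0)*conj(-1) + 6*(0)*conj(0)]
      = (1/24)[(12) + (0) + (-12) + (0) + (0)] = 0/24 = 0
  <chi_4*chi_3, chi_4> = (1/24)[1*(6)*conj(3) + 6*(0)*conj(1) + 3*(-2)*conj(-1) + 8*(0)*conj(0) + 6*(0)*conj(-1)]
      = (1/24)[(18) + (0) + (6) + (0) + (0)] = 24/24 = 1
  <chi_4*chi_3, chi_5> = (1/24)[1*(6)*conj(3) + 6*(0)*conj(-1) + 3*(-2)*conj(-1) + 8*(0)*conj(0) + 6*(0)*conj(1)]
      = (1/24)[(18) + (0) + (6) + (0) + (0)] = 24/24 = 1
Hence the multiplicities are chi_4: 1, chi_5: 1. Dimension check: dim(chi_4)*dim(chi_3) = 3*2 = 6 and sum (mult * dim) = 1*3 + 1*3 = 6.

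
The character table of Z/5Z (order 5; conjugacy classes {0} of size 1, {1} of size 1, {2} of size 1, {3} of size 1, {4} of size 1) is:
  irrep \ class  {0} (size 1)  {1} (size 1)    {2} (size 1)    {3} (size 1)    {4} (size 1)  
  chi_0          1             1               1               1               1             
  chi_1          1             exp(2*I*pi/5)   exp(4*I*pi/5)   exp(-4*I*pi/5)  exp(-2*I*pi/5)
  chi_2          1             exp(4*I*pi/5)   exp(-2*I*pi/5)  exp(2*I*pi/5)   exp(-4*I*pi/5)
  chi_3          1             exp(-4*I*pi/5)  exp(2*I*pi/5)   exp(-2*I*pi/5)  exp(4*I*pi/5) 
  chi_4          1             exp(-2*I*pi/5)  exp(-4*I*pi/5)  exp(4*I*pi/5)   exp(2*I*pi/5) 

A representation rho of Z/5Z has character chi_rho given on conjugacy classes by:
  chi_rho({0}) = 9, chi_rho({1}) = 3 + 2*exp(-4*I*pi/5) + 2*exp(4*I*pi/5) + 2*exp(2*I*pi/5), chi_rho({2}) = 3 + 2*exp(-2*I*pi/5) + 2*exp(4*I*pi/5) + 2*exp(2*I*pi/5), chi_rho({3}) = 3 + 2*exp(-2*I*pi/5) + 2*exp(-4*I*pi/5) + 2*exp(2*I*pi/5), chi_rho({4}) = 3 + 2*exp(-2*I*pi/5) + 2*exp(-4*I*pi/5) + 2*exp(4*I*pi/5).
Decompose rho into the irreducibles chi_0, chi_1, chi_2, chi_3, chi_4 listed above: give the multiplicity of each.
Multiplicities: chi_0: 3, chi_1: 2, chi_2: 2, chi_3: 2, chi_4: 0.

Reasoning: Use <chi_rho, chi> = (1/|G|) sum_C |C| * chi_rho(C) * conj(chi(C)) with |G| = 5 for each irreducible chi in the table:
  <chi_rho, chi_0> = (1/5)[1*(9)*conj(1) + 1*(3 + 2*exp(-4*I*pi/5) + 2*exp(4*I*pi/5) + 2*exp(2*I*pi/5))*conj(1) + 1*(3 + 2*exp(-2*I*pi/5) + 2*exp(4*I*pi/5) + 2*exp(2*I*pi/5))*conj(1) + 1*(3 + 2*exp(-2*I*pi/5) + 2*exp(-4*I*pi/5) + 2*exp(2*I*pi/5))*conj(1) + 1*(3 + 2*exp(-2*I*pi/5) + 2*exp(-4*I*pi/5) + 2*exp(4*I*pi/5))*conj(1)]
      = (1/5)[(9) + (3 + 2*exp(-4*I*pi/5) + 2*exp(4*I*pi/5) + 2*exp(2*I*pi/5)) + (3 + 2*exp(-2*I*pi/5) + 2*exp(4*I*pi/5) + 2*exp(2*I*pi/5)) + (3 + 2*exp(-2*I*pi/5) + 2*exp(-4*I*pi/5) + 2*exp(2*I*pi/5)) + (3 + 2*exp(-2*I*pi/5) + 2*exp(-4*I*pi/5) + 2*exp(4*I*pi/5))] = 15/5 = 3
  <chi_rho, chi_1> = (1/5)[1*(9)*conj(1) + 1*(3 + 2*exp(-4*I*pi/5) + 2*exp(4*I*pi/5) + 2*exp(2*I*pi/5))*conj(exp(2*I*pi/5)) + 1*(3 + 2*exp(-2*I*pi/5) + 2*exp(4*I*pi/5) + 2*exp(2*I*pi/5))*conj(exp(4*I*pi/5)) + 1*(3 + 2*exp(-2*I*pi/5) + 2*exp(-4*I*pi/5) + 2*exp(2*I*pi/5))*conj(exp(-4*I*pi/5)) + 1*(3 + 2*exp(-2*I*pi/5) + 2*exp(-4*I*pi/5) + 2*exp(4*I*pi/5))*conj(exp(-2*I*pi/5))]
      = (1/5)[(9) + (2 + 3*exp(-2*I*pi/5) + 2*exp(4*I*pi/5) + 2*exp(2*I*pi/5)) + (2 + 2*exp(-2*I*pi/5) + 3*exp(-4*I*pi/5) + 2*exp(4*I*pi/5)) + (2 + 2*exp(-4*I*pi/5) + 3*exp(4*I*pi/5) + 2*exp(2*I*pi/5)) + (2 + 2*exp(-2*I*pi/5) + 2*exp(-4*I*pi/5) + 3*exp(2*I*pi/5))] = 10/5 = 2
  <chi_rho, chi_2> = (1/5)[1*(9)*conj(1) + 1*(3 + 2*exp(-4*I*pi/5) + 2*exp(4*I*pi/5) + 2*exp(2*I*pi/5))*conj(exp(4*I*pi/5)) + 1*(3 + 2*exp(-2*I*pi/5) + 2*exp(4*I*pi/5) + 2*exp(2*I*pi/5))*conj(exp(-2*I*pi/5)) + 1*(3 + 2*exp(-2*I*pi/5) + 2*exp(-4*I*pi/5) + 2*exp(2*I*pi/5))*conj(exp(2*I*pi/5)) + 1*(3 + 2*exp(-2*I*pi/5) + 2*exp(-4*I*pi/5) + 2*exp(4*I*pi/5))*conj(exp(-4*I*pi/5))]
      = (1/5)[(9) + (2 + 2*exp(-2*I*pi/5) + 3*exp(-4*I*pi/5) + 2*exp(2*I*pi/5)) + (2 + 2*exp(-4*I*pi/5) + 2*exp(4*I*pi/5) + 3*exp(2*I*pi/5)) + (2 + 3*exp(-2*I*pi/5) + 2*exp(-4*I*pi/5) + 2*exp(4*I*pi/5)) + (2 + 2*exp(-2*I*pi/5) + 3*exp(4*I*pi/5) + 2*exp(2*I*pi/5))] = 10/5 = 2
  <chi_rho, chi_3> = (1/5)[1*(9)*conj(1) + 1*(3 + 2*exp(-4*I*pi/5) + 2*exp(4*I*pi/5) + 2*exp(2*I*pi/5))*conj(exp(-4*I*pi/5)) + 1*(3 + 2*exp(-2*I*pi/5) + 2*exp(4*I*pi/5) + 2*exp(2*I*pi/5))*conj(exp(2*I*pi/5)) + 1*(3 + 2*exp(-2*I*pi/5) + 2*exp(-4*I*pi/5) + 2*exp(2*I*pi/5))*conj(exp(-2*I*pi/5)) + 1*(3 + 2*exp(-2*I*pi/5) + 2*exp(-4*I*pi/5) + 2*exp(4*I*pi/5))*conj(exp(4*I*pi/5))]
      = (1/5)[(9) + (2 + 2*exp(-2*I*pi/5) + 2*exp(-4*I*pi/5) + 3*exp(4*I*pi/5)) + (2 + 3*exp(-2*I*pi/5) + 2*exp(-4*I*pi/5) + 2*exp(2*I*pi/5)) + (2 + 2*exp(-2*I*pi/5) + 2*exp(4*I*pi/5) + 3*exp(2*I*pi/5)) + (2 + 3*exp(-4*I*pi/5) + 2*exp(4*I*pi/5) + 2*exp(2*I*pi/5))] = 10/5 = 2
  <chi_rho, chi_4> = (1/5)[1*(9)*conj(1) + 1*(3 + 2*exp(-4*I*pi/5) + 2*exp(4*I*pi/5) + 2*exp(2*I*pi/5))*conj(exp(-2*I*pi/5)) + 1*(3 + 2*exp(-2*I*pi/5) + 2*exp(4*I*pi/5) + 2*exp(2*I*pi/5))*conj(exp(-4*I*pi/5)) + 1*(3 + 2*exp(-2*I*pi/5) + 2*exp(-4*I*pi/5) + 2*exp(2*I*pi/5))*conj(exp(4*I*pi/5)) + 1*(3 + 2*exp(-2*I*pi/5) + 2*exp(-4*I*pi/5) + 2*exp(4*I*pi/5))*conj(exp(2*I*pi/5))]
      = (1/5)[(9) + (2*exp(-2*I*pi/5) + 2*exp(-4*I*pi/5) + 2*exp(4*I*pi/5) + 3*exp(2*I*pi/5)) + (2*exp(-2*I*pi/5) + 2*exp(-4*I*pi/5) + 3*exp(4*I*pi/5) + 2*exp(2*I*pi/5)) + (2*exp(-2*I*pi/5) + 3*exp(-4*I*pi/5) + 2*exp(4*I*pi/5) + 2*exp(2*I*pi/5)) + (3*exp(-2*I*pi/5) + 2*exp(-4*I*pi/5) + 2*exp(4*I*pi/5) + 2*exp(2*I*pi/5))] = 0/5 = 0
(Exp terms are combined using exp(i*s)*conj(exp(i*t)) = exp(i*(s-t)), and sums of them are collapsed using the identity that for every m > 1 the m distinct m-th roots of unity sum to 0, e.g. 1 + exp(2*I*pi/3) + exp(-2*I*pi/3) = 0.)
Dimension check: dim(rho) = sum (mult * dim) = 3*1 + 2*1 + 2*1 + 2*1 + 0*1 = 9 = chi_rho(e) = 9.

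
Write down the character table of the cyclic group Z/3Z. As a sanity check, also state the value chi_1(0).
Character table of Z/3Z (irreps indexed chi_0,...,chi_2 with chi_k(m) = zeta_3^(k*m), zeta_3 = exp(2*pi*i/3)):
  irrep \ class  {0} (size 1)  {1} (size 1)    {2} (size 1)  
  chi_0          1             1               1             
  chi_1          1             exp(2*I*pi/3)   exp(-2*I*pi/3)
  chi_2          1             exp(-2*I*pi/3)  exp(2*I*pi/3) 

Spot check: chi_1(0) = zeta_3^(1*0) = zeta_3^0 = 1.

Argument: Z/3Z is abelian, so all 3 irreducible complex representations are 1-dimensional. They are given by chi_k(m) = zeta_3^(k*m) for k = 0,...,2. Row orthogonality: sum_m chi_k(m) conj(chi_l(m)) = 3 * [k = l].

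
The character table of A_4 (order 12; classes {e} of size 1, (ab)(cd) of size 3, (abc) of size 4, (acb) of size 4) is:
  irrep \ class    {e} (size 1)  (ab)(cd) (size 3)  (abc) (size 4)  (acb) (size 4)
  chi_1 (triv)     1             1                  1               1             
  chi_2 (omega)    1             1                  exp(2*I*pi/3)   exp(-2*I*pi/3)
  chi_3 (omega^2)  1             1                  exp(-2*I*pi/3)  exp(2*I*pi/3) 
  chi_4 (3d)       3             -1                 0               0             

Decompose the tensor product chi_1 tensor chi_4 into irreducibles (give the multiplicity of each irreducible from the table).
chi_1 tensor chi_4 = chi_4 (all other irreducibles have multiplicity 0).

Reasoning: The character of a tensor product is the pointwise product (chi_1 * chi_4)(C) = chi_1(C) * chi_4(C):
  {e}: (1)*(3), (ab)(cd): (1)*(-1), (abc): (1)*(0), (acb): (1)*(0)
so (chi_1 * chi_4) takes values
  {e} -> 3, (ab)(cd) -> -1, (abc) -> 0, (acb) -> 0.
Now take the inner product of this character with each irreducible chi from the table, <chi_1*chi_4, chi> = (1/12) sum_C |C| (chi_1*chi_4)(C) conj(chi(C)):
  <chi_1*chi_4, chi_1> = (1/12)[1*(3)*conj(1) + 3*(-1)*conj(1) + 4*(0)*conj(1) + 4*(0)*conj(1)]
      = (1/12)[(3) + (-3) + (0) + (0)] = 0/12 = 0
  <chi_1*chi_4, chi_2> = (1/12)[1*(3)*conj(1) + 3*(-1)*conj(1) + 4*(0)*conj(exp(2*I*pi/3)) + 4*(0)*conj(exp(-2*I*pi/3))]
      = (1/12)[(3) + (-3) + (0) + (0)] = 0/12 = 0
  <chi_1*chi_4, chi_3> = (1/12)[1*(3)*conj(1) + 3*(-1)*conj(1) + 4*(0)*conj(exp(-2*I*pi/3)) + 4*(0)*conj(exp(2*I*pi/3))]
      = (1/12)[(3) + (-3) + (0) + (0)] = 0/12 = 0
  <chi_1*chi_4, chi_4> = (1/12)[1*(3)*conj(3) + 3*(-1)*conj(-1) + 4*(0)*conj(0) + 4*(0)*conj(0)]
      = (1/12)[(9) + (3) + (0) + (0)] = 12/12 = 1
(Exp terms are combined using exp(i*s)*conj(exp(i*t)) = exp(i*(s-t)), and sums of them are collapsed using the identity that for every m > 1 the m distinct m-th roots of unity sum to 0, e.g. 1 + exp(2*I*pi/3) + exp(-2*I*pi/3) = 0.)
Hence the multiplicities are chi_4: 1. Dimension check: dim(chi_1)*dim(chi_4) = 1*3 = 3 and sum (mult * dim) = 1*3 = 3.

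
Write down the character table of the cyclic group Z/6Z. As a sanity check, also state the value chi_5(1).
Character table of Z/6Z (irreps indexed chi_0,...,chi_5 with chi_k(m) = zeta_6^(k*m), zeta_6 = exp(2*pi*i/6)):
  irrep \ class  {0} (size 1)  {1} (size 1)    {2} (size 1)    {3} (size 1)  {4} (size 1)    {5} (size 1)  
  chi_0          1             1               1               1             1               1             
  chi_1          1             exp(I*pi/3)     exp(2*I*pi/3)   -1            exp(-2*I*pi/3)  exp(-I*pi/3)  
  chi_2          1             exp(2*I*pi/3)   exp(-2*I*pi/3)  1             exp(2*I*pi/3)   exp(-2*I*pi/3)
  chi_3          1             -1              1               -1            1               -1            
  chi_4          1             exp(-2*I*pi/3)  exp(2*I*pi/3)   1             exp(-2*I*pi/3)  exp(2*I*pi/3) 
  chi_5          1             exp(-I*pi/3)    exp(-2*I*pi/3)  -1            exp(2*I*pi/3)   exp(I*pi/3)   

Spot check: chi_5(1) = zeta_6^(5*1) = zeta_6^5 = exp(-I*pi/3).

Derivation: Z/6Z is abelian, so all 6 irreducible complex representations are 1-dimensional. They are given by chi_k(m) = zeta_6^(k*m) for k = 0,...,5. Row orthogonality: sum_m chi_k(m) conj(chi_l(m)) = 6 * [k = l].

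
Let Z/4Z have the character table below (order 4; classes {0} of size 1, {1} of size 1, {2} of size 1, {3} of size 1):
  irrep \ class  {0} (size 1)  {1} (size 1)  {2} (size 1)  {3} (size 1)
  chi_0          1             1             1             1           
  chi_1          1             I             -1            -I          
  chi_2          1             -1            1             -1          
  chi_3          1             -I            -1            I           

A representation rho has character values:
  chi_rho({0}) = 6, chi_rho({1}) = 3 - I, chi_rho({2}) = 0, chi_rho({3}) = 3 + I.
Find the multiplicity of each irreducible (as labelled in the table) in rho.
Multiplicities: chi_0: 3, chi_1: 1, chi_2: 0, chi_3: 2.

Details: Use <chi_rho, chi> = (1/|G|) sum_C |C| * chi_rho(C) * conj(chi(C)) with |G| = 4 for each irreducible chi in the table:
  <chi_rho, chi_0> = (1/4)[1*(6)*conj(1) + 1*(3 - I)*conj(1) + 1*(0)*conj(1) + 1*(3 + I)*conj(1)]
      = (1/4)[(6) + (3 - I) + (0) + (3 + I)] = 12/4 = 3
  <chi_rho, chi_1> = (1/4)[1*(6)*conj(1) + 1*(3 - I)*conj(I) + 1*(0)*conj(-1) + 1*(3 + I)*conj(-I)]
      = (1/4)[(6) + (-1 - 3*I) + (0) + (-1 + 3*I)] = 4/4 = 1
  <chi_rho, chi_2> = (1/4)[1*(6)*conj(1) + 1*(3 - I)*conj(-1) + 1*(0)*conj(1) + 1*(3 + I)*conj(-1)]
      = (1/4)[(6) + (-3 + I) + (0) + (-3 - I)] = 0/4 = 0
  <chi_rho, chi_3> = (1/4)[1*(6)*conj(1) + 1*(3 - I)*conj(-I) + 1*(0)*conj(-1) + 1*(3 + I)*conj(I)]
      = (1/4)[(6) + (1 + 3*I) + (0) + (1 - 3*I)] = 8/4 = 2
(Exp terms are combined using exp(i*s)*conj(exp(i*t)) = exp(i*(s-t)), and sums of them are collapsed using the identity that for every m > 1 the m distinct m-th roots of unity sum to 0, e.g. 1 + exp(2*I*pi/3) + exp(-2*I*pi/3) = 0.)
Dimension check: dim(rho) = sum (mult * dim) = 3*1 + 1*1 + 0*1 + 2*1 = 6 = chi_rho(e) = 6.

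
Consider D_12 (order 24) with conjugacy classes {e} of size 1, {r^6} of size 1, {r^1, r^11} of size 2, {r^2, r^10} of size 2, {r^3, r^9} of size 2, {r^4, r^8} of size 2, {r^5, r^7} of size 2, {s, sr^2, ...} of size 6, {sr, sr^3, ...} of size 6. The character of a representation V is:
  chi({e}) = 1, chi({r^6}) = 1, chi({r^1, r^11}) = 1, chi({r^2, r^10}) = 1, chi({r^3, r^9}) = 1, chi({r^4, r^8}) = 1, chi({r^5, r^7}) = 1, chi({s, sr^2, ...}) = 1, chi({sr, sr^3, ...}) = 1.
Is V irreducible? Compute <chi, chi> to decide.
Irreducible: <chi, chi> = 1.

Explanation: <chi, chi> = (1/|G|) sum_C |C| * |chi(C)|^2 = (1/24)[1*|1|^2 + 1*|1|^2 + 2*|1|^2 + 2*|1|^2 + 2*|1|^2 + 2*|1|^2 + 2*|1|^2 + 6*|1|^2 + 6*|1|^2]
  = (1/24)[(1) + (1) + (2) + (2) + (2) + (2) + (2) + (6) + (6)] = 24/24 = 1.
A character is irreducible iff <chi, chi> = 1, so this representation is irreducible.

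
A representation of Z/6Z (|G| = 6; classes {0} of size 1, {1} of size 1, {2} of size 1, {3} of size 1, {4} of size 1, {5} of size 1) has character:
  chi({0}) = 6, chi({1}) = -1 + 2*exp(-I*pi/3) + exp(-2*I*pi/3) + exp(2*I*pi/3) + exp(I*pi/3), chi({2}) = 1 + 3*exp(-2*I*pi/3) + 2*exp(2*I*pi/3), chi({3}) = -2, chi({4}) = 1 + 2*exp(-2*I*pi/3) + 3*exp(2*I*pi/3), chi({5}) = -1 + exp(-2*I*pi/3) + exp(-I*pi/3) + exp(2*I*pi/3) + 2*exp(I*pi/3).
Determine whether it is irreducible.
Not irreducible (reducible): <chi, chi> = 8 > 1.

Solution. <chi, chi> = (1/|G|) sum_C |C| * |chi(C)|^2 = (1/6)[1*|6|^2 + 1*|-1 + 2*exp(-I*pi/3) + exp(-2*I*pi/3) + exp(2*I*pi/3) + exp(I*pi/3)|^2 + 1*|1 + 3*exp(-2*I*pi/3) + 2*exp(2*I*pi/3)|^2 + 1*|-2|^2 + 1*|1 + 2*exp(-2*I*pi/3) + 3*exp(2*I*pi/3)|^2 + 1*|-1 + exp(-2*I*pi/3) + exp(-I*pi/3) + exp(2*I*pi/3) + 2*exp(I*pi/3)|^2]
  = (1/6)[(36) + (1) + (3) + (4) + (3) + (1)] = 48/6 = 8.
(Exp terms are combined using exp(i*s)*conj(exp(i*t)) = exp(i*(s-t)), and sums of them are collapsed using the identity that for every m > 1 the m distinct m-th roots of unity sum to 0, e.g. 1 + exp(2*I*pi/3) + exp(-2*I*pi/3) = 0.)
A character is irreducible iff <chi, chi> = 1, so this representation is reducible.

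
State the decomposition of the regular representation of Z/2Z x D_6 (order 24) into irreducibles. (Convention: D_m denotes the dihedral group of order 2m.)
Each irreducible V_i of dimension d_i appears with multiplicity d_i, i.e. rho_reg = (direct sum over all irreducibles V_i) d_i V_i. The irreducible dimensions for Z/2Z x D_6 are 1, 1, 1, 1, 1, 1, 1, 1, 2, 2, 2, 2: 8 irreducibles of dimension 1, each with multiplicity 1; 4 irreducibles of dimension 2, each with multiplicity 2. Total dimension 8*1*1 + 4*2*2 = 24 = |G|.

Details: General theorem: in the regular representation of a finite group G, each irreducible appears with multiplicity equal to its dimension. Check: dim(rho_reg) = sum d_i^2 = 1 + 1 + 1 + 1 + 1 + 1 + 1 + 1 + 4 + 4 + 4 + 4 = 24 = |G|.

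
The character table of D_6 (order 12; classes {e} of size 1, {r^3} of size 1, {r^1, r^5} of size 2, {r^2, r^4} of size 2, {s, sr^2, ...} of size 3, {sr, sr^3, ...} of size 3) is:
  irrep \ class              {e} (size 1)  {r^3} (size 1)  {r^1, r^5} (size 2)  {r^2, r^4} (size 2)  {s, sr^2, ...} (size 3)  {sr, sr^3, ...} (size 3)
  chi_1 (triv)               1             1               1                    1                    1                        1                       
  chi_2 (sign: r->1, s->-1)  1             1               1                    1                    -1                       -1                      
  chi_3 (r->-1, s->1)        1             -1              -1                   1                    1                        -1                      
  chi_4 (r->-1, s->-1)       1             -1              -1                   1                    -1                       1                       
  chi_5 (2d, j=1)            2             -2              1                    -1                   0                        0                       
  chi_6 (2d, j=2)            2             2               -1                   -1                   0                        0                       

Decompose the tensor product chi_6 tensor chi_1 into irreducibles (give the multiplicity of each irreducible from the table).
chi_6 tensor chi_1 = chi_6 (all other irreducibles have multiplicity 0).

Proof sketch: The character of a tensor product is the pointwise product (chi_6 * chi_1)(C) = chi_6(C) * chi_1(C):
  {e}: (2)*(1), {r^3}: (2)*(1), {r^1, r^5}: (-1)*(1), {r^2, r^4}: (-1)*(1), {s, sr^2, ...}: (0)*(1), {sr, sr^3, ...}: (0)*(1)
so (chi_6 * chi_1) takes values
  {e} -> 2, {r^3} -> 2, {r^1, r^5} -> -1, {r^2, r^4} -> -1, {s, sr^2, ...} -> 0, {sr, sr^3, ...} -> 0.
Now take the inner product of this character with each irreducible chi from the table, <chi_6*chi_1, chi> = (1/12) sum_C |C| (chi_6*chi_1)(C) conj(chi(C)):
  <chi_6*chi_1, chi_1> = (1/12)[1*(2)*conj(1) + 1*(2)*conj(1) + 2*(-1)*conj(1) + 2*(-1)*conj(1) + 3*(0)*conj(1) + 3*(0)*conj(1)]
      = (1/12)[(2) + (2) + (-2) + (-2) + (0) + (0)] = 0/12 = 0
  <chi_6*chi_1, chi_2> = (1/12)[1*(2)*conj(1) + 1*(2)*conj(1) + 2*(-1)*conj(1) + 2*(-1)*conj(1) + 3*(0)*conj(-1) + 3*(0)*conj(-1)]
      = (1/12)[(2) + (2) + (-2) + (-2) + (0) + (0)] = 0/12 = 0
  <chi_6*chi_1, chi_3> = (1/12)[1*(2)*conj(1) + 1*(2)*conj(-1) + 2*(-1)*conj(-1) + 2*(-1)*conj(1) + 3*(0)*conj(1) + 3*(0)*conj(-1)]
      = (1/12)[(2) + (-2) + (2) + (-2) + (0) + (0)] = 0/12 = 0
  <chi_6*chi_1, chi_4> = (1/12)[1*(2)*conj(1) + 1*(2)*conj(-1) + 2*(-1)*conj(-1) + 2*(-1)*conj(1) + 3*(0)*conj(-1) + 3*(0)*conj(1)]
      = (1/12)[(2) + (-2) + (2) + (-2) + (0) + (0)] = 0/12 = 0
  <chi_6*chi_1, chi_5> = (1/12)[1*(2)*conj(2) + 1*(2)*conj(-2) + 2*(-1)*conj(1) + 2*(-1)*conj(-1) + 3*(0)*conj(0) + 3*(0)*conj(0)]
      = (1/12)[(4) + (-4) + (-2) + (2) + (0) + (0)] = 0/12 = 0
  <chi_6*chi_1, chi_6> = (1/12)[1*(2)*conj(2) + 1*(2)*conj(2) + 2*(-1)*conj(-1) + 2*(-1)*conj(-1) + 3*(0)*conj(0) + 3*(0)*conj(0)]
      = (1/12)[(4) + (4) + (2) + (2) + (0) + (0)] = 12/12 = 1
Hence the multiplicities are chi_6: 1. Dimension check: dim(chi_6)*dim(chi_1) = 2*1 = 2 and sum (mult * dim) = 1*2 = 2.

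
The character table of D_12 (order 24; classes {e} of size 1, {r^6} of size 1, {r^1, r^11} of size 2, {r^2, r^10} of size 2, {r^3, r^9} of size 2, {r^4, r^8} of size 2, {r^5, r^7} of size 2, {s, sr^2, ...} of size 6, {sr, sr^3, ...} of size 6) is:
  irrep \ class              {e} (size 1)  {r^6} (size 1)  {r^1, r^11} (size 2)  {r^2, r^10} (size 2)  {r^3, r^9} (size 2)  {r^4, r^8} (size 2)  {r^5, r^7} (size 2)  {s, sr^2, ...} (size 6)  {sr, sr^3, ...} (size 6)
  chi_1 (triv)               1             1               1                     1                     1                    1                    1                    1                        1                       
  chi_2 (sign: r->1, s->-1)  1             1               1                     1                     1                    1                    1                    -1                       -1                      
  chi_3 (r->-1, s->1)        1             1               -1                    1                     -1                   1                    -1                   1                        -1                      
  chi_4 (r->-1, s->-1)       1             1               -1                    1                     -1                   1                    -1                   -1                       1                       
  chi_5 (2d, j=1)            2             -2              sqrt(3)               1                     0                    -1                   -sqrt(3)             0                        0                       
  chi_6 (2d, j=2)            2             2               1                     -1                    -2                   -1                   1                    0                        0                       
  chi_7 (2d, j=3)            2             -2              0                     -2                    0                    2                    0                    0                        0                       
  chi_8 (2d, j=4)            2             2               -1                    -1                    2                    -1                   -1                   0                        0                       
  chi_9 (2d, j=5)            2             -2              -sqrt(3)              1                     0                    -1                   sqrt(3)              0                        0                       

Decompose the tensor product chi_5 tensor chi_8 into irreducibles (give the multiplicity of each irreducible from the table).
chi_5 tensor chi_8 = chi_7 + chi_9 (all other irreducibles have multiplicity 0).

Justification: The character of a tensor product is the pointwise product (chi_5 * chi_8)(C) = chi_5(C) * chi_8(C):
  {e}: (2)*(2), {r^6}: (-2)*(2), {r^1, r^11}: (sqrt(3))*(-1), {r^2, r^10}: (1)*(-1), {r^3, r^9}: (0)*(2), {r^4, r^8}: (-1)*(-1), {r^5, r^7}: (-sqrt(3))*(-1), {s, sr^2, ...}: (0)*(0), {sr, sr^3, ...}: (0)*(0)
so (chi_5 * chi_8) takes values
  {e} -> 4, {r^6} -> -4, {r^1, r^11} -> -sqrt(3), {r^2, r^10} -> -1, {r^3, r^9} -> 0, {r^4, r^8} -> 1, {r^5, r^7} -> sqrt(3), {s, sr^2, ...} -> 0, {sr, sr^3, ...} -> 0.
Now take the inner product of this character with each irreducible chi from the table, <chi_5*chi_8, chi> = (1/24) sum_C |C| (chi_5*chi_8)(C) conj(chi(C)):
  <chi_5*chi_8, chi_1> = (1/24)[1*(4)*conj(1) + 1*(-4)*conj(1) + 2*(-sqrt(3))*conj(1) + 2*(-1)*conj(1) + 2*(0)*conj(1) + 2*(1)*conj(1) + 2*(sqrt(3))*conj(1) + 6*(0)*conj(1) + 6*(0)*conj(1)]
      = (1/24)[(4) + (-4) + (-2*sqrt(3)) + (-2) + (0) + (2) + (2*sqrt(3)) + (0) + (0)] = 0/24 = 0
  <chi_5*chi_8, chi_2> = (1/24)[1*(4)*conj(1) + 1*(-4)*conj(1) + 2*(-sqrt(3))*conj(1) + 2*(-1)*conj(1) + 2*(0)*conj(1) + 2*(1)*conj(1) + 2*(sqrt(3))*conj(1) + 6*(0)*conj(-1) + 6*(0)*conj(-1)]
      = (1/24)[(4) + (-4) + (-2*sqrt(3)) + (-2) + (0) + (2) + (2*sqrt(3)) + (0) + (0)] = 0/24 = 0
  <chi_5*chi_8, chi_3> = (1/24)[1*(4)*conj(1) + 1*(-4)*conj(1) + 2*(-sqrt(3))*conj(-1) + 2*(-1)*conj(1) + 2*(0)*conj(-1) + 2*(1)*conj(1) + 2*(sqrt(3))*conj(-1) + 6*(0)*conj(1) + 6*(0)*conj(-1)]
      = (1/24)[(4) + (-4) + (2*sqrt(3)) + (-2) + (0) + (2) + (-2*sqrt(3)) + (0) + (0)] = 0/24 = 0
  <chi_5*chi_8, chi_4> = (1/24)[1*(4)*conj(1) + 1*(-4)*conj(1) + 2*(-sqrt(3))*conj(-1) + 2*(-1)*conj(1) + 2*(0)*conj(-1) + 2*(1)*conj(1) + 2*(sqrt(3))*conj(-1) + 6*(0)*conj(-1) + 6*(0)*conj(1)]
      = (1/24)[(4) + (-4) + (2*sqrt(3)) + (-2) + (0) + (2) + (-2*sqrt(3)) + (0) + (0)] = 0/24 = 0
  <chi_5*chi_8, chi_5> = (1/24)[1*(4)*conj(2) + 1*(-4)*conj(-2) + 2*(-sqrt(3))*conj(sqrt(3)) + 2*(-1)*conj(1) + 2*(0)*conj(0) + 2*(1)*conj(-1) + 2*(sqrt(3))*conj(-sqrt(3)) + 6*(0)*conj(0) + 6*(0)*conj(0)]
      = (1/24)[(8) + (8) + (-6) + (-2) + (0) + (-2) + (-6) + (0) + (0)] = 0/24 = 0
  <chi_5*chi_8, chi_6> = (1/24)[1*(4)*conj(2) + 1*(-4)*conj(2) + 2*(-sqrt(3))*conj(1) + 2*(-1)*conj(-1) + 2*(0)*conj(-2) + 2*(1)*conj(-1) + 2*(sqrt(3))*conj(1) + 6*(0)*conj(0) + 6*(0)*conj(0)]
      = (1/24)[(8) + (-8) + (-2*sqrt(3)) + (2) + (0) + (-2) + (2*sqrt(3)) + (0) + (0)] = 0/24 = 0
  <chi_5*chi_8, chi_7> = (1/24)[1*(4)*conj(2) + 1*(-4)*conj(-2) + 2*(-sqrt(3))*conj(0) + 2*(-1)*conj(-2) + 2*(0)*conj(0) + 2*(1)*conj(2) + 2*(sqrt(3))*conj(0) + 6*(0)*conj(0) + 6*(0)*conj(0)]
      = (1/24)[(8) + (8) + (0) + (4) + (0) + (4) + (0) + (0) + (0)] = 24/24 = 1
  <chi_5*chi_8, chi_8> = (1/24)[1*(4)*conj(2) + 1*(-4)*conj(2) + 2*(-sqrt(3))*conj(-1) + 2*(-1)*conj(-1) + 2*(0)*conj(2) + 2*(1)*conj(-1) + 2*(sqrt(3))*conj(-1) + 6*(0)*conj(0) + 6*(0)*conj(0)]
      = (1/24)[(8) + (-8) + (2*sqrt(3)) + (2) + (0) + (-2) + (-2*sqrt(3)) + (0) + (0)] = 0/24 = 0
  <chi_5*chi_8, chi_9> = (1/24)[1*(4)*conj(2) + 1*(-4)*conj(-2) + 2*(-sqrt(3))*conj(-sqrt(3)) + 2*(-1)*conj(1) + 2*(0)*conj(0) + 2*(1)*conj(-1) + 2*(sqrt(3))*conj(sqrt(3)) + 6*(0)*conj(0) + 6*(0)*conj(0)]
      = (1/24)[(8) + (8) + (6) + (-2) + (0) + (-2) + (6) + (0) + (0)] = 24/24 = 1
Hence the multiplicities are chi_7: 1, chi_9: 1. Dimension check: dim(chi_5)*dim(chi_8) = 2*2 = 4 and sum (mult * dim) = 1*2 + 1*2 = 4.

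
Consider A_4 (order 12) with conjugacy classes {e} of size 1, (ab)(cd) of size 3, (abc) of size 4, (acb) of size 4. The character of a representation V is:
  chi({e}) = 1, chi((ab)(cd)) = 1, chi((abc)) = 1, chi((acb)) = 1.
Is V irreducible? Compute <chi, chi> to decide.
Irreducible: <chi, chi> = 1.

Why: <chi, chi> = (1/|G|) sum_C |C| * |chi(C)|^2 = (1/12)[1*|1|^2 + 3*|1|^2 + 4*|1|^2 + 4*|1|^2]
  = (1/12)[(1) + (3) + (4) + (4)] = 12/12 = 1.
(Exp terms are combined using exp(i*s)*conj(exp(i*t)) = exp(i*(s-t)), and sums of them are collapsed using the identity that for every m > 1 the m distinct m-th roots of unity sum to 0, e.g. 1 + exp(2*I*pi/3) + exp(-2*I*pi/3) = 0.)
A character is irreducible iff <chi, chi> = 1, so this representation is irreducible.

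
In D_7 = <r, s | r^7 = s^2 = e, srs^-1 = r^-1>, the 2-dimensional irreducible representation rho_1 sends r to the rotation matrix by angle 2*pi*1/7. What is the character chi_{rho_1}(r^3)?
chi_{rho_1}(r^3) = 2*cos(2*pi*1*3/7) = -2*cos(pi/7)

Justification: rho_1(r^3) is rotation by angle 2*pi*1*3/7, whose trace is 2*cos(2*pi*1*3/7) = -2*cos(pi/7).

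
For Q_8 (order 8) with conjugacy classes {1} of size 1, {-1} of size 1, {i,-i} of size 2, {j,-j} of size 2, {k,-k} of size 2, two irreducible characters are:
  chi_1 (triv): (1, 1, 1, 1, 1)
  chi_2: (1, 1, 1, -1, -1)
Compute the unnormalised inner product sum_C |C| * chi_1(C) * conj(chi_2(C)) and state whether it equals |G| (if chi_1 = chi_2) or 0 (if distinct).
Sum = 0; so <chi_1, chi_2> = 0 (distinct irreducibles are orthogonal).

Explanation: Compute term by term over conjugacy classes (|C| * chi_1(C) * conj(chi_2(C))):
  1*(1)*conj(1) + 1*(1)*conj(1) + 2*(1)*conj(1) + 2*(1)*conj(-1) + 2*(1)*conj(-1)
  = (1) + (1) + (2) + (-2) + (-2)
  = 0.
Dividing by |G| = 8 gives 0/8 = 0, matching the row-orthogonality relation <chi_1, chi_2> = [chi_1 = chi_2].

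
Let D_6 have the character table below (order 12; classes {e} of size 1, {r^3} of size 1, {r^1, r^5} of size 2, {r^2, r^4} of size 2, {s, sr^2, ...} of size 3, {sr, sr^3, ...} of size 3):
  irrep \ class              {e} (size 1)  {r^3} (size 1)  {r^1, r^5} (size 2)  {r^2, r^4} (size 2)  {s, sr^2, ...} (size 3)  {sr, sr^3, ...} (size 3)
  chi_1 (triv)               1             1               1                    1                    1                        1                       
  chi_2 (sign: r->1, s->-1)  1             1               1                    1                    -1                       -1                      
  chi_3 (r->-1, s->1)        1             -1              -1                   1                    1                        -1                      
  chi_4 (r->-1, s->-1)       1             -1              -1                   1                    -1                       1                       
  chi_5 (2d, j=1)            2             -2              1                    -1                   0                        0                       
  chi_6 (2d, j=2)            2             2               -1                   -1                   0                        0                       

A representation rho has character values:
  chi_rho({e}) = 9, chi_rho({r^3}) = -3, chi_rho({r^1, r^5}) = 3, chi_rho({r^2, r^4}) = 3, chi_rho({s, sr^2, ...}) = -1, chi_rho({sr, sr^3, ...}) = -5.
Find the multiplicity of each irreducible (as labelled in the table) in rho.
Multiplicities: chi_1: 0, chi_2: 3, chi_3: 2, chi_4: 0, chi_5: 2, chi_6: 0.

Solution. Use <chi_rho, chi> = (1/|G|) sum_C |C| * chi_rho(C) * conj(chi(C)) with |G| = 12 for each irreducible chi in the table:
  <chi_rho, chi_1> = (1/12)[1*(9)*conj(1) + 1*(-3)*conj(1) + 2*(3)*conj(1) + 2*(3)*conj(1) + 3*(-1)*conj(1) + 3*(-5)*conj(1)]
      = (1/12)[(9) + (-3) + (6) + (6) + (-3) + (-15)] = 0/12 = 0
  <chi_rho, chi_2> = (1/12)[1*(9)*conj(1) + 1*(-3)*conj(1) + 2*(3)*conj(1) + 2*(3)*conj(1) + 3*(-1)*conj(-1) + 3*(-5)*conj(-1)]
      = (1/12)[(9) + (-3) + (6) + (6) + (3) + (15)] = 36/12 = 3
  <chi_rho, chi_3> = (1/12)[1*(9)*conj(1) + 1*(-3)*conj(-1) + 2*(3)*conj(-1) + 2*(3)*conj(1) + 3*(-1)*conj(1) + 3*(-5)*conj(-1)]
      = (1/12)[(9) + (3) + (-6) + (6) + (-3) + (15)] = 24/12 = 2
  <chi_rho, chi_4> = (1/12)[1*(9)*conj(1) + 1*(-3)*conj(-1) + 2*(3)*conj(-1) + 2*(3)*conj(1) + 3*(-1)*conj(-1) + 3*(-5)*conj(1)]
      = (1/12)[(9) + (3) + (-6) + (6) + (3) + (-15)] = 0/12 = 0
  <chi_rho, chi_5> = (1/12)[1*(9)*conj(2) + 1*(-3)*conj(-2) + 2*(3)*conj(1) + 2*(3)*conj(-1) + 3*(-1)*conj(0) + 3*(-5)*conj(0)]
      = (1/12)[(18) + (6) + (6) + (-6) + (0) + (0)] = 24/12 = 2
  <chi_rho, chi_6> = (1/12)[1*(9)*conj(2) + 1*(-3)*conj(2) + 2*(3)*conj(-1) + 2*(3)*conj(-1) + 3*(-1)*conj(0) + 3*(-5)*conj(0)]
      = (1/12)[(18) + (-6) + (-6) + (-6) + (0) + (0)] = 0/12 = 0
Dimension check: dim(rho) = sum (mult * dim) = 0*1 + 3*1 + 2*1 + 0*1 + 2*2 + 0*2 = 9 = chi_rho(e) = 9.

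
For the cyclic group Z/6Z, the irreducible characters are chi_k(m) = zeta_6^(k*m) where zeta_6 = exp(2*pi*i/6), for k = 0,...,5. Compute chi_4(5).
chi_4(5) = zeta_6^20 = exp(2*I*pi/3)

Justification: chi_4(5) = zeta_6^(4*5) = zeta_6^20. Since zeta_6^6 = 1, this equals zeta_6^2 = exp(2*pi*i*2/6) = exp(2*I*pi/3).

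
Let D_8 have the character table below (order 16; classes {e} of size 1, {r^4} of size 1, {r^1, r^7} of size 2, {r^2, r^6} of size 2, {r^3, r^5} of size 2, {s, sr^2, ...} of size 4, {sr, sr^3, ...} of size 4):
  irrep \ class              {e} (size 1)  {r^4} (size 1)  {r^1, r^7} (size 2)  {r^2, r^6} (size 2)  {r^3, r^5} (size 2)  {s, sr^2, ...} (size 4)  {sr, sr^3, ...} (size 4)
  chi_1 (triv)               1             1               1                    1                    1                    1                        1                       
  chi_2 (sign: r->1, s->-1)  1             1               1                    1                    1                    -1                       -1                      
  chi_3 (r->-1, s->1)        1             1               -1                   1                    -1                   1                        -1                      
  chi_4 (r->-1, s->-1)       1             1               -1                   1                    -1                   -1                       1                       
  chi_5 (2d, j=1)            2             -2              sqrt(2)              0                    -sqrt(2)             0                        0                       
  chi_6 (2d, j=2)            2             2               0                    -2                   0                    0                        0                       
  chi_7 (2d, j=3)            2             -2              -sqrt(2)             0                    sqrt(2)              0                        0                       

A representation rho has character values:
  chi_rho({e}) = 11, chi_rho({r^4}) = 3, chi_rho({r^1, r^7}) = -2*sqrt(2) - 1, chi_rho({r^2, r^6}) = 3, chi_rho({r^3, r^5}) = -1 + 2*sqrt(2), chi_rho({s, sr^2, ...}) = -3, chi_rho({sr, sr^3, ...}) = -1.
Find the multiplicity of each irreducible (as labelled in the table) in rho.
Multiplicities: chi_1: 0, chi_2: 2, chi_3: 1, chi_4: 2, chi_5: 0, chi_6: 1, chi_7: 2.

Proof sketch: Use <chi_rho, chi> = (1/|G|) sum_C |C| * chi_rho(C) * conj(chi(C)) with |G| = 16 for each irreducible chi in the table:
  <chi_rho, chi_1> = (1/16)[1*(11)*conj(1) + 1*(3)*conj(1) + 2*(-2*sqrt(2) - 1)*conj(1) + 2*(3)*conj(1) + 2*(-1 + 2*sqrt(2))*conj(1) + 4*(-3)*conj(1) + 4*(-1)*conj(1)]
      = (1/16)[(11) + (3) + (-4*sqrt(2) - 2) + (6) + (-2 + 4*sqrt(2)) + (-12) + (-4)] = 0/16 = 0
  <chi_rho, chi_2> = (1/16)[1*(11)*conj(1) + 1*(3)*conj(1) + 2*(-2*sqrt(2) - 1)*conj(1) + 2*(3)*conj(1) + 2*(-1 + 2*sqrt(2))*conj(1) + 4*(-3)*conj(-1) + 4*(-1)*conj(-1)]
      = (1/16)[(11) + (3) + (-4*sqrt(2) - 2) + (6) + (-2 + 4*sqrt(2)) + (12) + (4)] = 32/16 = 2
  <chi_rho, chi_3> = (1/16)[1*(11)*conj(1) + 1*(3)*conj(1) + 2*(-2*sqrt(2) - 1)*conj(-1) + 2*(3)*conj(1) + 2*(-1 + 2*sqrt(2))*conj(-1) + 4*(-3)*conj(1) + 4*(-1)*conj(-1)]
      = (1/16)[(11) + (3) + (2 + 4*sqrt(2)) + (6) + (2 - 4*sqrt(2)) + (-12) + (4)] = 16/16 = 1
  <chi_rho, chi_4> = (1/16)[1*(11)*conj(1) + 1*(3)*conj(1) + 2*(-2*sqrt(2) - 1)*conj(-1) + 2*(3)*conj(1) + 2*(-1 + 2*sqrt(2))*conj(-1) + 4*(-3)*conj(-1) + 4*(-1)*conj(1)]
      = (1/16)[(11) + (3) + (2 + 4*sqrt(2)) + (6) + (2 - 4*sqrt(2)) + (12) + (-4)] = 32/16 = 2
  <chi_rho, chi_5> = (1/16)[1*(11)*conj(2) + 1*(3)*conj(-2) + 2*(-2*sqrt(2) - 1)*conj(sqrt(2)) + 2*(3)*conj(0) + 2*(-1 + 2*sqrt(2))*conj(-sqrt(2)) + 4*(-3)*conj(0) + 4*(-1)*conj(0)]
      = (1/16)[(22) + (-6) + (-8 - 2*sqrt(2)) + (0) + (-8 + 2*sqrt(2)) + (0) + (0)] = 0/16 = 0
  <chi_rho, chi_6> = (1/16)[1*(11)*conj(2) + 1*(3)*conj(2) + 2*(-2*sqrt(2) - 1)*conj(0) + 2*(3)*conj(-2) + 2*(-1 + 2*sqrt(2))*conj(0) + 4*(-3)*conj(0) + 4*(-1)*conj(0)]
      = (1/16)[(22) + (6) + (0) + (-12) + (0) + (0) + (0)] = 16/16 = 1
  <chi_rho, chi_7> = (1/16)[1*(11)*conj(2) + 1*(3)*conj(-2) + 2*(-2*sqrt(2) - 1)*conj(-sqrt(2)) + 2*(3)*conj(0) + 2*(-1 + 2*sqrt(2))*conj(sqrt(2)) + 4*(-3)*conj(0) + 4*(-1)*conj(0)]
      = (1/16)[(22) + (-6) + (2*sqrt(2) + 8) + (0) + (8 - 2*sqrt(2)) + (0) + (0)] = 32/16 = 2
Dimension check: dim(rho) = sum (mult * dim) = 0*1 + 2*1 + 1*1 + 2*1 + 0*2 + 1*2 + 2*2 = 11 = chi_rho(e) = 11.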